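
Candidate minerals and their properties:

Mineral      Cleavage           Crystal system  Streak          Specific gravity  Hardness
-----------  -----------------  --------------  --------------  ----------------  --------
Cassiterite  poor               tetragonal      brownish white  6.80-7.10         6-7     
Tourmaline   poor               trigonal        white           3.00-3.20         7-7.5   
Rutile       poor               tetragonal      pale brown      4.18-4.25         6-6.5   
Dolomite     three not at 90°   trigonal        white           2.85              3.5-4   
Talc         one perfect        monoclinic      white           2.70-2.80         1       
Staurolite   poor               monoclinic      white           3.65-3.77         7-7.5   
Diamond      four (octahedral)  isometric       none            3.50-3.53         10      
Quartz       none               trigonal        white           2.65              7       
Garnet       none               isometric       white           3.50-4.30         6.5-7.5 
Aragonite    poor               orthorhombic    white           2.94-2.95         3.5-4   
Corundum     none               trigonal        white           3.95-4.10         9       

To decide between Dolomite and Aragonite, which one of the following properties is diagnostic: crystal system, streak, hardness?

crystal system

Crystal system: Dolomite trigonal, Aragonite orthorhombic — distinct.
Streak: both white — no difference.
Hardness: both 3.5-4 — no difference.
Crystal system is the diagnostic property here.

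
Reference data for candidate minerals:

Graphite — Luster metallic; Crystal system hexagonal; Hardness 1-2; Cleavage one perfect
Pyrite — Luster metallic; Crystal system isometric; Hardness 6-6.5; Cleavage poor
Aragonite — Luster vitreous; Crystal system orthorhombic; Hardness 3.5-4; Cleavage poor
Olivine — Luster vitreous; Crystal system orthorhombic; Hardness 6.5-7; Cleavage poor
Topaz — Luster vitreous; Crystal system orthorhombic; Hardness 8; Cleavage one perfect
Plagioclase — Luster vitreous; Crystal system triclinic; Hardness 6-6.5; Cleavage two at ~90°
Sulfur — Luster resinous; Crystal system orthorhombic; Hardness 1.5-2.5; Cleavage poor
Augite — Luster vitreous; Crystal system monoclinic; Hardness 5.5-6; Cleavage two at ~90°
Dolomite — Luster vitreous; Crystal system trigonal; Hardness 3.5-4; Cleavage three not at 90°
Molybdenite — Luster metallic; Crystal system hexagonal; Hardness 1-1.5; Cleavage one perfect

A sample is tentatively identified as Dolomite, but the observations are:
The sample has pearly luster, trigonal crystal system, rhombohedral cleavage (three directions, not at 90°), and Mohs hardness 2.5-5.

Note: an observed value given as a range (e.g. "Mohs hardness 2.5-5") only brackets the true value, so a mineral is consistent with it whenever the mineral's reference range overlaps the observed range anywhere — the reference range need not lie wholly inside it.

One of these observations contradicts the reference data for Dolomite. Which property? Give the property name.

luster

Pearly luster: Dolomite has vitreous luster — does not match.
Trigonal crystal system: Dolomite has trigonal system — matches.
Rhombohedral cleavage (three directions, not at 90°): Dolomite has cleavage three not at 90° — matches.
Mohs hardness 2.5-5: Dolomite has hardness 3.5-4 — matches.
Everything matches except the luster.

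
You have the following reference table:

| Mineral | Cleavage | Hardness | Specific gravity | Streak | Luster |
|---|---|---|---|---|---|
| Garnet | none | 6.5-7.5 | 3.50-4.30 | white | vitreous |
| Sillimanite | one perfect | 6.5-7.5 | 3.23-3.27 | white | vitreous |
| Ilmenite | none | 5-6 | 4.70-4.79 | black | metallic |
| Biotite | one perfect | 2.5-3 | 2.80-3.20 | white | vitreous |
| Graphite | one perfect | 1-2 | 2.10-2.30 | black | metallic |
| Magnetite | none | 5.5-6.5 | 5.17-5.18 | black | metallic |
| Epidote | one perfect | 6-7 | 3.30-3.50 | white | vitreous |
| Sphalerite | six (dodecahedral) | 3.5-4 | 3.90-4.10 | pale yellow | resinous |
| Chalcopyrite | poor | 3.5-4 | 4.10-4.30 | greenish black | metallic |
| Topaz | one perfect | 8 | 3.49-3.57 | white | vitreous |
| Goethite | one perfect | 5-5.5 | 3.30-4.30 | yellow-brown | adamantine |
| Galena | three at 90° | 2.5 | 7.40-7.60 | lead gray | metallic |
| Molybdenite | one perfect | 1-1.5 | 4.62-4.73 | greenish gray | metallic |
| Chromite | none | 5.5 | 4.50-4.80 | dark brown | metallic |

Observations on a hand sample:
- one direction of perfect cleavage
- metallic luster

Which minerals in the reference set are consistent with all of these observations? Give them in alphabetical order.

One direction of perfect cleavage: narrows the field to Sillimanite, Biotite, Graphite, Epidote, Topaz, Goethite, Molybdenite.
Metallic luster: leaves Graphite, Molybdenite.
The minerals that satisfy all observations are Graphite, Molybdenite.

Graphite, Molybdenite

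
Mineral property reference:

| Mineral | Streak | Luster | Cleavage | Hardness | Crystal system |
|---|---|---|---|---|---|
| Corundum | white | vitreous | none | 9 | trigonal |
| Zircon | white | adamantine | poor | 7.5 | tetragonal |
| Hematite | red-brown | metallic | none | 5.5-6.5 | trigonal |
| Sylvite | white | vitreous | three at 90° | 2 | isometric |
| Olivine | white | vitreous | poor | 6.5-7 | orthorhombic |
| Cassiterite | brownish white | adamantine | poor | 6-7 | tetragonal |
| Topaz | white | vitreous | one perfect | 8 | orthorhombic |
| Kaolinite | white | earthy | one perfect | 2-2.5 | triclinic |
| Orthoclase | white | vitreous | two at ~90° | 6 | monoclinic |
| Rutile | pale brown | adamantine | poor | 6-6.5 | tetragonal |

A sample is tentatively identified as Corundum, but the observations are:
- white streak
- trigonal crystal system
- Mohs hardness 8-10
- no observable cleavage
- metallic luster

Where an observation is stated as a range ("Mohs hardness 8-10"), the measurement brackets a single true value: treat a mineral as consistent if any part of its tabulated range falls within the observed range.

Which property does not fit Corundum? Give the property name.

luster

White streak: Corundum has white streak — consistent.
Trigonal crystal system: Corundum has trigonal system — consistent.
Mohs hardness 8-10: Corundum has hardness 9 — consistent.
No observable cleavage: Corundum has cleavage none — consistent.
Metallic luster: Corundum has vitreous luster — inconsistent.
The luster is the one property that does not fit.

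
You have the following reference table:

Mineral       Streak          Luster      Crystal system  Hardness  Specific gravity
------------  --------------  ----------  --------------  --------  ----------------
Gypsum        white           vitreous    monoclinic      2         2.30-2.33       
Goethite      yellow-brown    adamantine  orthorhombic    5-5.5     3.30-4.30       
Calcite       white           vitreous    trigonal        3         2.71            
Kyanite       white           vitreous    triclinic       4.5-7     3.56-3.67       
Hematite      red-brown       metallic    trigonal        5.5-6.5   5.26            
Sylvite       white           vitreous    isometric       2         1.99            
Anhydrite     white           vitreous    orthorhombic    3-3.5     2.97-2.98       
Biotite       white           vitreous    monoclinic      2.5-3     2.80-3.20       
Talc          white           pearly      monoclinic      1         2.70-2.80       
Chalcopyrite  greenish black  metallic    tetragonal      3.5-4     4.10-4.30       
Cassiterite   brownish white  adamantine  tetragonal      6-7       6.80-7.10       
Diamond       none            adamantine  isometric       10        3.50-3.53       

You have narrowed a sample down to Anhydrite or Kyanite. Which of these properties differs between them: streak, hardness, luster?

hardness

Streak: both white — shared.
Hardness: Anhydrite 3-3.5, Kyanite 4.5-7 — distinct.
Luster: both vitreous — shared.
Hardness is the diagnostic property here.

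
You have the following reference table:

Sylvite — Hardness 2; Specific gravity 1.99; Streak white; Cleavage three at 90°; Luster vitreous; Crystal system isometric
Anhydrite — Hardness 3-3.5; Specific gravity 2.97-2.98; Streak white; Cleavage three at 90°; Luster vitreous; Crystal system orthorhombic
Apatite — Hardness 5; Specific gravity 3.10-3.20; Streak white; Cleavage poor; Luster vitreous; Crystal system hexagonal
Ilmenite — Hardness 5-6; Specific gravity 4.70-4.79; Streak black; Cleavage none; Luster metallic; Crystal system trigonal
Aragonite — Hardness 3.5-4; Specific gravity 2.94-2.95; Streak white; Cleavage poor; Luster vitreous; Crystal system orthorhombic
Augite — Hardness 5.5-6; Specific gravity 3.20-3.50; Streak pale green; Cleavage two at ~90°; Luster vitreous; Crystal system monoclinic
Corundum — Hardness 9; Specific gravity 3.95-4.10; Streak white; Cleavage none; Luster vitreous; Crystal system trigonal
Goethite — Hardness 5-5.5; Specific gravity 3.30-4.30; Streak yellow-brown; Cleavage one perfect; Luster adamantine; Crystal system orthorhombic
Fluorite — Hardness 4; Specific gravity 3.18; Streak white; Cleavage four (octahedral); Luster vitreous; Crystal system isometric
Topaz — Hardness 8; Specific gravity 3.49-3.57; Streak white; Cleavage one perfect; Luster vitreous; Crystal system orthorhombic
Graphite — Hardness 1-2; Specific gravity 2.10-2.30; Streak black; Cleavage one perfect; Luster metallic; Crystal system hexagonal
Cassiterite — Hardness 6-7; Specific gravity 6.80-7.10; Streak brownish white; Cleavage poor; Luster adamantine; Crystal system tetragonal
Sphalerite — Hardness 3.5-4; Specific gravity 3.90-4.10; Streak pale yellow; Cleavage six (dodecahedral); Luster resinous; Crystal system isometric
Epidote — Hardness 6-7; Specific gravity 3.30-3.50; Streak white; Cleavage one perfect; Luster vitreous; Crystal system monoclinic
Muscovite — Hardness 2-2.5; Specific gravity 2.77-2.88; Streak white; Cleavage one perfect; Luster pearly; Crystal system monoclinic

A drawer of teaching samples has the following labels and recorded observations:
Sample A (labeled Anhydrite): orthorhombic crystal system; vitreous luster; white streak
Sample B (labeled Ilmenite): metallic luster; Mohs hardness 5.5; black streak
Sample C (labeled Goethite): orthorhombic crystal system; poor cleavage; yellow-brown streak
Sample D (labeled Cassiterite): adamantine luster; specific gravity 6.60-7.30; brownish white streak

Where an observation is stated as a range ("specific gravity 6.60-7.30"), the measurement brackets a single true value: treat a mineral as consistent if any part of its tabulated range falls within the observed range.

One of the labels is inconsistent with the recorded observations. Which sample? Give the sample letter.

C

Sample A: observations are consistent with Anhydrite.
Sample B: observations are consistent with Ilmenite.
Sample C: Goethite has cleavage one perfect, but the record shows poor cleavage — this label is wrong.
Sample D: observations are consistent with Cassiterite.
The mislabeled specimen is C.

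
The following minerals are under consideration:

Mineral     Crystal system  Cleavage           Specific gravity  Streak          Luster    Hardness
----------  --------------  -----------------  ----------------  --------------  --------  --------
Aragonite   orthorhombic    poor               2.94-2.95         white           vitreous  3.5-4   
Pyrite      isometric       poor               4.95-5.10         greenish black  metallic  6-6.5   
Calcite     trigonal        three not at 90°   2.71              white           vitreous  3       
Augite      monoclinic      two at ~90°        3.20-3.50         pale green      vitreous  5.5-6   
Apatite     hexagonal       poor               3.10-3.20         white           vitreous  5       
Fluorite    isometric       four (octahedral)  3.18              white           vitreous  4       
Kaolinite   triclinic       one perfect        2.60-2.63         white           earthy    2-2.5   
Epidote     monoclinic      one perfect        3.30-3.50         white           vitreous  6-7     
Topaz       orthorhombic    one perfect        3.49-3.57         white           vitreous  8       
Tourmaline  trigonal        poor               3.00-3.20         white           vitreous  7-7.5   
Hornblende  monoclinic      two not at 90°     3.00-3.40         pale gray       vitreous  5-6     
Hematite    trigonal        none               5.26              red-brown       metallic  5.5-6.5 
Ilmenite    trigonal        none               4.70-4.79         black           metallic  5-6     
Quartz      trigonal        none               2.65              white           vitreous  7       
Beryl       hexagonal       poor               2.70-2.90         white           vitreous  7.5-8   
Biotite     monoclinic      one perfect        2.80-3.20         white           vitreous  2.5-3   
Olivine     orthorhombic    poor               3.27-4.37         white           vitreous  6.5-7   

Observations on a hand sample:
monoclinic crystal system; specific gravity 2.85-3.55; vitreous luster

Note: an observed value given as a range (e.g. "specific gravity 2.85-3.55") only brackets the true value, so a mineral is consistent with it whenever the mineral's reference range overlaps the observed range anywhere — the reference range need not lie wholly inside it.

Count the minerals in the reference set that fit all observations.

Monoclinic crystal system — only Augite, Epidote, Hornblende, Biotite remain.
Specific gravity 2.85-3.55 — consistent with all remaining minerals.
Vitreous luster — all remaining candidates fit.
Consistent with every observation: Augite, Biotite, Epidote, Hornblende.
That is 4 minerals.

4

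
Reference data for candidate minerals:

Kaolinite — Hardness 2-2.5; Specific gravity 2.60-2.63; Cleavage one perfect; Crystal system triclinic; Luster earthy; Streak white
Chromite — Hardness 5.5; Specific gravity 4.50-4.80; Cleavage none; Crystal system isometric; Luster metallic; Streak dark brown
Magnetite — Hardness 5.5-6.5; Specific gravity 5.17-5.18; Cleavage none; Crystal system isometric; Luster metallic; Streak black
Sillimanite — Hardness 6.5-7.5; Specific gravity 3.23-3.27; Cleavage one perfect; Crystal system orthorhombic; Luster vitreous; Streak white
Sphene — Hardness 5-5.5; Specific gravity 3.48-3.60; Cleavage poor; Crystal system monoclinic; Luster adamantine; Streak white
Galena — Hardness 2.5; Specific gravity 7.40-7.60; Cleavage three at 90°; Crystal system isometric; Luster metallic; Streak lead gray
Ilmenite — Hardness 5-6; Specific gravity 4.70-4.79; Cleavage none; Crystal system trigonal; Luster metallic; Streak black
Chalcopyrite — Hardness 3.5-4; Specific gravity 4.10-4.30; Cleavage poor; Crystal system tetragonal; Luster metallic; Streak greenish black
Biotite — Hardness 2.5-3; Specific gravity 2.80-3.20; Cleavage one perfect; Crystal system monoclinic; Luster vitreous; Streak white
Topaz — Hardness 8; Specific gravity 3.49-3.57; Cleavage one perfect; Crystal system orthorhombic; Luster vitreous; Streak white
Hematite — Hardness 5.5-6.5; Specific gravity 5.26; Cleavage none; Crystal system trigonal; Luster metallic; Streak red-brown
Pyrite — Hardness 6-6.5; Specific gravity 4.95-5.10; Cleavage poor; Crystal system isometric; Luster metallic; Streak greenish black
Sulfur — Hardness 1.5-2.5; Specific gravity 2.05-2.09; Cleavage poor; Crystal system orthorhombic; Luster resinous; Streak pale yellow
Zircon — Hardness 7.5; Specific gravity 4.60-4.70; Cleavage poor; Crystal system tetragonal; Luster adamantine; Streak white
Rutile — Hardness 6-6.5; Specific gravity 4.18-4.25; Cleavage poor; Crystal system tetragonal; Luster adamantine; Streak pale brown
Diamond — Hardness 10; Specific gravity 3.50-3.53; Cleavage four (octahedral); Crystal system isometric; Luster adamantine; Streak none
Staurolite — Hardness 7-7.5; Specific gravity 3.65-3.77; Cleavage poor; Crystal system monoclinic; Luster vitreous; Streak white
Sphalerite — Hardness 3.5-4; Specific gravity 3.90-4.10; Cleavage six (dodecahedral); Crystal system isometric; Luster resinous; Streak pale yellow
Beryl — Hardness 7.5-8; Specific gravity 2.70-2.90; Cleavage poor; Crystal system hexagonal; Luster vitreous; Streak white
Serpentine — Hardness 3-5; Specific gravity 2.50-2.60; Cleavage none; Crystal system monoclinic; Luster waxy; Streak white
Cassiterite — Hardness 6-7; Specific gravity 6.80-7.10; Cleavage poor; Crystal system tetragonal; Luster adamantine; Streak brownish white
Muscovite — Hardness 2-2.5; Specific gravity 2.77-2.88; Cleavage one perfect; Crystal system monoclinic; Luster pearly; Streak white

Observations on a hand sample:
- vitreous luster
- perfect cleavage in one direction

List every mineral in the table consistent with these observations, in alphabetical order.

Biotite, Sillimanite, Topaz

Vitreous luster: Sillimanite, Biotite, Topaz, Staurolite, Beryl remain.
Perfect cleavage in one direction eliminates Staurolite, Beryl.
Consistent with every observation: Biotite, Sillimanite, Topaz.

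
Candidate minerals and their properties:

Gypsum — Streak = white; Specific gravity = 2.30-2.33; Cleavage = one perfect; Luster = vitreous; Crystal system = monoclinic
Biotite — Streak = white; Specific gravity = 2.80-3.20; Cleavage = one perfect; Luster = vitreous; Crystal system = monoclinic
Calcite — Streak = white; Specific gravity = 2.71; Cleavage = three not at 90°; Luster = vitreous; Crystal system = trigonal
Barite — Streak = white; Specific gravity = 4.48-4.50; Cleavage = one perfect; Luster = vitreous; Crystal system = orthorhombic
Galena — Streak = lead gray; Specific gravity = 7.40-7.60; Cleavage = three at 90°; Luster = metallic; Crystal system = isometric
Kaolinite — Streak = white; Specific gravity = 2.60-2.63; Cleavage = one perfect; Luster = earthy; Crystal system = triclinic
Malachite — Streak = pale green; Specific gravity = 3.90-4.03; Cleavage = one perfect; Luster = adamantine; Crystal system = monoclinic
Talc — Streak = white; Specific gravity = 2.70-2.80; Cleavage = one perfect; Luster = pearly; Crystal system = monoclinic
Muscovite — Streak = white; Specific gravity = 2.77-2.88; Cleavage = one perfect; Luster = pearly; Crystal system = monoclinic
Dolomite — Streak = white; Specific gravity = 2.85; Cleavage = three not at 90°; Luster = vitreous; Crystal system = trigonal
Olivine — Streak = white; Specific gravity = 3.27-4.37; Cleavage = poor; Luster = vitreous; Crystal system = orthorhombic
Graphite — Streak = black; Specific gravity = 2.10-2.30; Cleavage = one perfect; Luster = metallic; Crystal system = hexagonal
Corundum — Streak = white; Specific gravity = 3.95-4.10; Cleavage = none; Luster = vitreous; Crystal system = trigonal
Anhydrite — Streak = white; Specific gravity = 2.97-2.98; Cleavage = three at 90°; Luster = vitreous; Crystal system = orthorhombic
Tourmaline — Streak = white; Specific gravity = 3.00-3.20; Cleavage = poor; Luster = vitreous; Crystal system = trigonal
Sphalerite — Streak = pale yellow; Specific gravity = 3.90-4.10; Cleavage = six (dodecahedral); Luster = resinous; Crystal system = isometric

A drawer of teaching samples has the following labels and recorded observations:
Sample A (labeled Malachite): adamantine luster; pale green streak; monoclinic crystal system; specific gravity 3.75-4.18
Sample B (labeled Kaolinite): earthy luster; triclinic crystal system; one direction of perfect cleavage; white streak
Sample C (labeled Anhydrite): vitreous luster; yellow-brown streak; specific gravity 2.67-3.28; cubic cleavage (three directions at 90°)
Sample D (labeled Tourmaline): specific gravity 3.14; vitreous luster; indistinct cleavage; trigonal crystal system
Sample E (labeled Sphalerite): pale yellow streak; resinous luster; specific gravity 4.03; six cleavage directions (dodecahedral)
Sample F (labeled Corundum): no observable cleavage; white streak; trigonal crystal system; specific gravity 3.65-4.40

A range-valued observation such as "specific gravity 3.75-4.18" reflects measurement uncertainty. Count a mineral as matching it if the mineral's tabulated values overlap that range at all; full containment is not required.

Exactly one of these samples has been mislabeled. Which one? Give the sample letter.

Sample A: observations are consistent with Malachite.
Sample B: observations are consistent with Kaolinite.
Sample C: yellow-brown streak is outside the reference for Anhydrite (white streak) — mislabeled.
Sample D: observations are consistent with Tourmaline.
Sample E: observations are consistent with Sphalerite.
Sample F: observations are consistent with Corundum.
Sample C is the mislabeled one.

C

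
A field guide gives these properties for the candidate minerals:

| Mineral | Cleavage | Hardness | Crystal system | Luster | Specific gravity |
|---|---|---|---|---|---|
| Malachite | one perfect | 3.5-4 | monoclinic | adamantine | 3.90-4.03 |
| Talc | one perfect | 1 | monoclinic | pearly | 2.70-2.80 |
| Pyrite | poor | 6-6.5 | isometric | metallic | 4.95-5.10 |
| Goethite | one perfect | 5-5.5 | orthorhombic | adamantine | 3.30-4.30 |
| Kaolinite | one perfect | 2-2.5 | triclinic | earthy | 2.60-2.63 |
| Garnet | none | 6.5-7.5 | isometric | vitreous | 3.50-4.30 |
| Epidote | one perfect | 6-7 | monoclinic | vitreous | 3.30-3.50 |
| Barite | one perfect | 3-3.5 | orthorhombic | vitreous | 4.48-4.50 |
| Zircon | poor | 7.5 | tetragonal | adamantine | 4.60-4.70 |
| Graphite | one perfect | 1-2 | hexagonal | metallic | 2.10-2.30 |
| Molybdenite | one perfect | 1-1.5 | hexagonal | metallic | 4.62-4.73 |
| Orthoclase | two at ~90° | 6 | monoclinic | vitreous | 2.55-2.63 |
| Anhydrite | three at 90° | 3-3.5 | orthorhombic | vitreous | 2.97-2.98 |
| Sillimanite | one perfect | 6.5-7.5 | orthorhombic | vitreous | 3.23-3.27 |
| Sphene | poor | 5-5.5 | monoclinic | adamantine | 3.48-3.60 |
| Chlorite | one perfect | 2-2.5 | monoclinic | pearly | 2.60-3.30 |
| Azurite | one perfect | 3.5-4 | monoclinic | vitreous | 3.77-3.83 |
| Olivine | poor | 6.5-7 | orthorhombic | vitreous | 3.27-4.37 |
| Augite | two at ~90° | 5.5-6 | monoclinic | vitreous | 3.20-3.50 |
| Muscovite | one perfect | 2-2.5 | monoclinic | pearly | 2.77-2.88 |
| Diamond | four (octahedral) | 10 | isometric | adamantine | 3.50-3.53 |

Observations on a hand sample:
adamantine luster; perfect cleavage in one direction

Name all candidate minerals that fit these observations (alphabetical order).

Adamantine luster — Malachite, Goethite, Zircon, Sphene, Diamond remain.
Perfect cleavage in one direction — leaves Malachite, Goethite.
Consistent with every observation: Goethite, Malachite.

Goethite, Malachite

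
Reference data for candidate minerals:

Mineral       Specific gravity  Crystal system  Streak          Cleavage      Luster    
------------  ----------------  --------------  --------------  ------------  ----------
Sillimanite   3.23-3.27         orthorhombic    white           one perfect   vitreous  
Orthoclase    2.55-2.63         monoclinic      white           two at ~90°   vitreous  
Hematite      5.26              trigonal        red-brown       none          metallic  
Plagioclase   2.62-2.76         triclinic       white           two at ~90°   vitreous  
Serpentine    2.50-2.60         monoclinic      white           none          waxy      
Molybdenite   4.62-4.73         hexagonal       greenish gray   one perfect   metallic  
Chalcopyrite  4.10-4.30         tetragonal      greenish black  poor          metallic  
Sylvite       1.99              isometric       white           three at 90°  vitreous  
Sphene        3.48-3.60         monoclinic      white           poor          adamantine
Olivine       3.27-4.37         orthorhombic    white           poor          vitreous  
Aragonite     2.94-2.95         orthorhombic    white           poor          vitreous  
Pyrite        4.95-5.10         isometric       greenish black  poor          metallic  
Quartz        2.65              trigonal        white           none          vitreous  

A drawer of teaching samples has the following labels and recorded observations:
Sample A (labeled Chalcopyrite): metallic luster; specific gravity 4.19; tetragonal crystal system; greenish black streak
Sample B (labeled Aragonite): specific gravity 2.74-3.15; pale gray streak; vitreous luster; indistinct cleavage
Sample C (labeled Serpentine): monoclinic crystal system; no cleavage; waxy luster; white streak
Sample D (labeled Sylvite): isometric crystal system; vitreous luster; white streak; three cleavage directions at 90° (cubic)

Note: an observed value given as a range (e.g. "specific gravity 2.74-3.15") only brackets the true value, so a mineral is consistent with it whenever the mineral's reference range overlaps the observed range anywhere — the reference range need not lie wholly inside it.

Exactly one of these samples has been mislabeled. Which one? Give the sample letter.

B

Sample A: observations are consistent with Chalcopyrite.
Sample B: Aragonite has white streak, but the record shows pale gray streak — this label is wrong.
Sample C: observations are consistent with Serpentine.
Sample D: observations are consistent with Sylvite.
Sample B is the mislabeled one.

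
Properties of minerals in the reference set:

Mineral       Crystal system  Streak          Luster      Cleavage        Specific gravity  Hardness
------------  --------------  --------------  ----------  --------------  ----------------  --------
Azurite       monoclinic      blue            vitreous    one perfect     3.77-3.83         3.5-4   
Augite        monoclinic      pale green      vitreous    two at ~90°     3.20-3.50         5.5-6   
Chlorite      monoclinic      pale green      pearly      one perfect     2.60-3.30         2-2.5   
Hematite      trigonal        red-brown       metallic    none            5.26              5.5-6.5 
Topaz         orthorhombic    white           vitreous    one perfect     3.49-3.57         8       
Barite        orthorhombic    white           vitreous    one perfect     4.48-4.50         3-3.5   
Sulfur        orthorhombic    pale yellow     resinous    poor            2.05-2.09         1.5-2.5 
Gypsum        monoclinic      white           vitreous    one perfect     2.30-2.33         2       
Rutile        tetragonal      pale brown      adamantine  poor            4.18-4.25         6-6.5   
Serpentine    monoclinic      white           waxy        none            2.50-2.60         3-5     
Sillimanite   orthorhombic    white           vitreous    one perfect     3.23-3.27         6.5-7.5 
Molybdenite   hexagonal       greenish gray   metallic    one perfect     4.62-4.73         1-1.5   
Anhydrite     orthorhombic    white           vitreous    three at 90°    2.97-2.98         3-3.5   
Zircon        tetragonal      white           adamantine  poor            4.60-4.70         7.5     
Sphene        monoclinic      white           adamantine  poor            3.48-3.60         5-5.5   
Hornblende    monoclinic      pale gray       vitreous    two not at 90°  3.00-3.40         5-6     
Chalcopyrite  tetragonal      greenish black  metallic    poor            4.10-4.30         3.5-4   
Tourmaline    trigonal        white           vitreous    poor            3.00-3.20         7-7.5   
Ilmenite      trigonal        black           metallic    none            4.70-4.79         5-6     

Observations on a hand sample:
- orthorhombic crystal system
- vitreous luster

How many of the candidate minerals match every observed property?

4

Orthorhombic crystal system: only Topaz, Barite, Sulfur, Sillimanite, Anhydrite remain.
Vitreous luster eliminates Sulfur.
Remaining candidates: Anhydrite, Barite, Sillimanite, Topaz.
That is 4 minerals.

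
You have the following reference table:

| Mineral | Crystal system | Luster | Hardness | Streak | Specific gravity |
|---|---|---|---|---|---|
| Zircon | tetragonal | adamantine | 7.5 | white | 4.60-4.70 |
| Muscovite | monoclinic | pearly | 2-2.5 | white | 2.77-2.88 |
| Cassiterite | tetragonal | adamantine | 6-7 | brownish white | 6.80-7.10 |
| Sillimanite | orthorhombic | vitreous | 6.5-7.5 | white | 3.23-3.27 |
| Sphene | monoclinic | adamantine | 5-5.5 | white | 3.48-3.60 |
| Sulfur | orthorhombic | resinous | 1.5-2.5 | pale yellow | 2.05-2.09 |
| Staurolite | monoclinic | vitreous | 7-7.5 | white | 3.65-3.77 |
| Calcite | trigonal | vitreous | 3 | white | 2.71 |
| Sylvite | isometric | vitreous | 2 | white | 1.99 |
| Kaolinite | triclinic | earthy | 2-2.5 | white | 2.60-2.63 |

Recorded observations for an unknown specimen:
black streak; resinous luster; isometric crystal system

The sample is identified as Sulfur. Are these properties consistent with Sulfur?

Inconsistent

Black streak — Sulfur has pale yellow streak; inconsistent.
Resinous luster — consistent with Sulfur (resinous luster).
Isometric crystal system — Sulfur has orthorhombic system; inconsistent.
2 of the observed properties are inconsistent with Sulfur.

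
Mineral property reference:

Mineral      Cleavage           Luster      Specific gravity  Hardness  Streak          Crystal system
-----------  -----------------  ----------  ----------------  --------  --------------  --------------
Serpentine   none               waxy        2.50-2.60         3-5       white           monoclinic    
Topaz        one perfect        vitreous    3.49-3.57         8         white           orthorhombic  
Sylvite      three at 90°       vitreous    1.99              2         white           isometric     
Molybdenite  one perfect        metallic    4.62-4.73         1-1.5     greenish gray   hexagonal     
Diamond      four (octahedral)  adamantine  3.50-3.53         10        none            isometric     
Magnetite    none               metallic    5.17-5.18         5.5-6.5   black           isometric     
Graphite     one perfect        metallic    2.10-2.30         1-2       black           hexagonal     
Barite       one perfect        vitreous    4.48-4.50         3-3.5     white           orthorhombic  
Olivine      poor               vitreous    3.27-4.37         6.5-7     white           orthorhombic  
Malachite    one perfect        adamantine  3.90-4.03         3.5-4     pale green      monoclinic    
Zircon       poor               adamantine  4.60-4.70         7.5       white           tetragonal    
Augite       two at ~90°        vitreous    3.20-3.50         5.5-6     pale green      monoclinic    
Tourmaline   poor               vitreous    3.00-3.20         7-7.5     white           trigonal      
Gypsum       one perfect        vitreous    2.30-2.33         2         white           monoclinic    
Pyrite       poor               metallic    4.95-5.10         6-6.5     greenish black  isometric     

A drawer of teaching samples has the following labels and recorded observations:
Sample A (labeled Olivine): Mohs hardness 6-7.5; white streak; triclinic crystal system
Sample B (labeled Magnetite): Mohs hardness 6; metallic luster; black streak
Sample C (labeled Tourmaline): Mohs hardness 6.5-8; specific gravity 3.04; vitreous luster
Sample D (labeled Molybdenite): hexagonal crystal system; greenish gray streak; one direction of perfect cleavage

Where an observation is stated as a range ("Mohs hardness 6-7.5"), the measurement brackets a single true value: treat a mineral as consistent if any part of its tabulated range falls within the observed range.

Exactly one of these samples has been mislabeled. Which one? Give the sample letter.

A

Sample A: triclinic crystal system is outside the reference for Olivine (orthorhombic system) — mislabeled.
Sample B: every observation is compatible with the reference values for Magnetite.
Sample C: every observation is compatible with the reference values for Tourmaline.
Sample D: every observation is compatible with the reference values for Molybdenite.
The mislabeled specimen is A.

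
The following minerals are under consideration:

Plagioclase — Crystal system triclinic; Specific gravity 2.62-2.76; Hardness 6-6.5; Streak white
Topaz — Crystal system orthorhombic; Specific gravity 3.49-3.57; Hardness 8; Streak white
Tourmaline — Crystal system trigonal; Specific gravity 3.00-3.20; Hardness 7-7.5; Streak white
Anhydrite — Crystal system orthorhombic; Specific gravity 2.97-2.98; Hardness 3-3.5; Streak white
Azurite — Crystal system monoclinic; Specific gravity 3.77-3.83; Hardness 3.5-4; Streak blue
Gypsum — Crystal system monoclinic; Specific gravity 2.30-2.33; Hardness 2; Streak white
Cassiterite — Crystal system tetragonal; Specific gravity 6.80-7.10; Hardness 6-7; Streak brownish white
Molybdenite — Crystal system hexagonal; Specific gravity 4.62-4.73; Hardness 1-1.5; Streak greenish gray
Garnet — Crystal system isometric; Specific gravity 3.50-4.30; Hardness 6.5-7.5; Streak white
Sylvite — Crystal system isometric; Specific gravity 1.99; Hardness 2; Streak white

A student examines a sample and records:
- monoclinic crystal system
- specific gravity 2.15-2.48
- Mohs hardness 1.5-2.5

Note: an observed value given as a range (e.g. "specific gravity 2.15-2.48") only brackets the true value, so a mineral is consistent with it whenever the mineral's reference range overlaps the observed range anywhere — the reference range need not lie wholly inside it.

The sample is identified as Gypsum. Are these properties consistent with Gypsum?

Consistent

Monoclinic crystal system — fits Gypsum (monoclinic system).
Specific gravity 2.15-2.48 — fits Gypsum (SG 2.30-2.33).
Mohs hardness 1.5-2.5 — fits Gypsum (hardness 2).
All observations are consistent with the tabulated values for Gypsum.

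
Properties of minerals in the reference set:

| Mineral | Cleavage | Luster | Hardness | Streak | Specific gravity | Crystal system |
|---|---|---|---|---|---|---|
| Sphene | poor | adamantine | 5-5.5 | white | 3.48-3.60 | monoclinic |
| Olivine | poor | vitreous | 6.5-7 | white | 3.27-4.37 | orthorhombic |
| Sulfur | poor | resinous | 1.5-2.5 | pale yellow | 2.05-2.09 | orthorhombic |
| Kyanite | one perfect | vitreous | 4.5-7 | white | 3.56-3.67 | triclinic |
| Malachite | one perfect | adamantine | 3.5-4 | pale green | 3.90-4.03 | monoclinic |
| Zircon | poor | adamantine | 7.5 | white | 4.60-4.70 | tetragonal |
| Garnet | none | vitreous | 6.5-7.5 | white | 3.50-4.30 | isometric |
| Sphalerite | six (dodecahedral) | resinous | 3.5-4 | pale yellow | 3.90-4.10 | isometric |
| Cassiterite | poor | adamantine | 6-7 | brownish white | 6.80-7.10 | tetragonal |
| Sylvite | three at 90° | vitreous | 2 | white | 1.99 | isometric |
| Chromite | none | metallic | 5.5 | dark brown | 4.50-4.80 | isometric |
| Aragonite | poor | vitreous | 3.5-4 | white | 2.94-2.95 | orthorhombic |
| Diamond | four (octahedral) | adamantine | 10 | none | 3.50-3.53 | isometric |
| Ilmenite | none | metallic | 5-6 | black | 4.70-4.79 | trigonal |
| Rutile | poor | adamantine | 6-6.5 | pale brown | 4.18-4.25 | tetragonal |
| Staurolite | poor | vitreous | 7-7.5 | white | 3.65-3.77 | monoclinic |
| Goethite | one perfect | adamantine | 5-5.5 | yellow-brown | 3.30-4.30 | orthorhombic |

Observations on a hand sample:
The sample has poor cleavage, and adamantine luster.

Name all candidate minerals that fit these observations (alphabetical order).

Cassiterite, Rutile, Sphene, Zircon

Poor cleavage — leaves Sphene, Olivine, Sulfur, Zircon, Cassiterite, Aragonite, Rutile, Staurolite.
Adamantine luster rules out Olivine, Sulfur, Aragonite, Staurolite.
Remaining candidates: Cassiterite, Rutile, Sphene, Zircon.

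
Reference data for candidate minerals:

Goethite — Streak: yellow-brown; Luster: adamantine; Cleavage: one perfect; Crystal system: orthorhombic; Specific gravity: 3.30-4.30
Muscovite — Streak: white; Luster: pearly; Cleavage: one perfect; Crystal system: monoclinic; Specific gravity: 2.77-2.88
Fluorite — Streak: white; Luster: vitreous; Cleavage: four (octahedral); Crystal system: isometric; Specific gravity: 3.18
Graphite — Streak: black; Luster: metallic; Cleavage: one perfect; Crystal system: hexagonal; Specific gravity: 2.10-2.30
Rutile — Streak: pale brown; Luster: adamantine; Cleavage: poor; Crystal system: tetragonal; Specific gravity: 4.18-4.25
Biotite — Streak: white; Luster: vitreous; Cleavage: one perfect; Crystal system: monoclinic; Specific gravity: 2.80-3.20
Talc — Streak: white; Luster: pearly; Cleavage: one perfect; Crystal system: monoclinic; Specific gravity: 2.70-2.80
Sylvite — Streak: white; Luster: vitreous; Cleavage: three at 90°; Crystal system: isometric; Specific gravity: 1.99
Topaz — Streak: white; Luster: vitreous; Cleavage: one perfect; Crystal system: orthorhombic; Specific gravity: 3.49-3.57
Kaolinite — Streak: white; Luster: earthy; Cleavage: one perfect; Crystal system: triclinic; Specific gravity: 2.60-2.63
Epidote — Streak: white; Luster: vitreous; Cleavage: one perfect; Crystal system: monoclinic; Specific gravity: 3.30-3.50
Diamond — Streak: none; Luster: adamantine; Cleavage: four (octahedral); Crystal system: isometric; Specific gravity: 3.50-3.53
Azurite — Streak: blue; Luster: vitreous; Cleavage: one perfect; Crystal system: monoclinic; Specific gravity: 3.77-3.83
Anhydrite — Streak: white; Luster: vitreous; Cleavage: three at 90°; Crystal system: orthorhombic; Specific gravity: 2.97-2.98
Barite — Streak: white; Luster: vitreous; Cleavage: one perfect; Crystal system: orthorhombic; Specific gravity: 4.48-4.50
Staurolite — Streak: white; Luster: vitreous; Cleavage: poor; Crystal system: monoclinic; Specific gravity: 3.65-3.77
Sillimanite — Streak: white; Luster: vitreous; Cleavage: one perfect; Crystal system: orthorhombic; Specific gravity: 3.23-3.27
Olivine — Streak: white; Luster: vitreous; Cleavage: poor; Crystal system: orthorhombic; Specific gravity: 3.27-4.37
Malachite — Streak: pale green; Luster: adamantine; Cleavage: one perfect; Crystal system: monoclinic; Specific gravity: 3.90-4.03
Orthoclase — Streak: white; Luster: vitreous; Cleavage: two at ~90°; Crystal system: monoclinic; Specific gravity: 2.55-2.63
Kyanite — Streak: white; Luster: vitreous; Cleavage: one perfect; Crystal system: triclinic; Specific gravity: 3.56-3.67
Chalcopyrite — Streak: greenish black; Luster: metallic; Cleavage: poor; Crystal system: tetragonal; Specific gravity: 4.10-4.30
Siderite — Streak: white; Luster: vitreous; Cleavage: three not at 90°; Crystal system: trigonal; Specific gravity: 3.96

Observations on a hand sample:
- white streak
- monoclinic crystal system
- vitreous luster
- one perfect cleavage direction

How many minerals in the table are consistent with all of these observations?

2

White streak: only Muscovite, Fluorite, Biotite, Talc, Sylvite, Topaz, Kaolinite, Epidote, Anhydrite, Barite, Staurolite, Sillimanite, Olivine, Orthoclase, Kyanite, Siderite remain.
Monoclinic crystal system: narrows the field to Muscovite, Biotite, Talc, Epidote, Staurolite, Orthoclase.
Vitreous luster is inconsistent with Muscovite, Talc.
One perfect cleavage direction eliminates Staurolite, Orthoclase.
The minerals that satisfy all observations are Biotite, Epidote.
That is 2 minerals.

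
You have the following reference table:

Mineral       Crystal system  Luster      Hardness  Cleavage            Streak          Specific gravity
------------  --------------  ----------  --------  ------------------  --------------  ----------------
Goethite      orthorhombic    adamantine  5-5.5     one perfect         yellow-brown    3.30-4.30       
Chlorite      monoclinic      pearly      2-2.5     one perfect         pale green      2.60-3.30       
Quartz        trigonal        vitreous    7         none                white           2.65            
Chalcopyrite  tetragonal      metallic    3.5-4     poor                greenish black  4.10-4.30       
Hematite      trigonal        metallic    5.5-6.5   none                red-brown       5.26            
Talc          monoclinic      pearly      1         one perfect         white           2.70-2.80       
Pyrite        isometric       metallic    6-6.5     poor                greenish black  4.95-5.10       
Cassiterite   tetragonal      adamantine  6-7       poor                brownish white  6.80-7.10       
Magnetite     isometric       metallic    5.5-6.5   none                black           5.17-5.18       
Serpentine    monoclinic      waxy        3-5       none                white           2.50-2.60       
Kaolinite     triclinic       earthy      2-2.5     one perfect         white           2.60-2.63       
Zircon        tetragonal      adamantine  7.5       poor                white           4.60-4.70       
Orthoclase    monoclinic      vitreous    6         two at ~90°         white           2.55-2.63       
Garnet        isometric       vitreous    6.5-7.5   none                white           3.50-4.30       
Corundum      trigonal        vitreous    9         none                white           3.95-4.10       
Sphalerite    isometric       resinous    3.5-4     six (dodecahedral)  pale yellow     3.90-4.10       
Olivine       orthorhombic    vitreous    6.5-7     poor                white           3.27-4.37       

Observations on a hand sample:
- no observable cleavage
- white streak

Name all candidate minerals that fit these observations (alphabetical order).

Corundum, Garnet, Quartz, Serpentine

No observable cleavage: narrows the field to Quartz, Hematite, Magnetite, Serpentine, Garnet, Corundum.
White streak rules out Hematite, Magnetite.
Remaining candidates: Corundum, Garnet, Quartz, Serpentine.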